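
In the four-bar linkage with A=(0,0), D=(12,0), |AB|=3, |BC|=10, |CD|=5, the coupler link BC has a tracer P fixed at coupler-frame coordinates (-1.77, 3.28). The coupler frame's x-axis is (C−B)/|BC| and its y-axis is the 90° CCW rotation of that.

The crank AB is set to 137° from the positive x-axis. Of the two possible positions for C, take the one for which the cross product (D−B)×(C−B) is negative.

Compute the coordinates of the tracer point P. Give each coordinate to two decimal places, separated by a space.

-2.73 5.73

A=(0,0), D=(12.00,0)
B = A + 3.00·(cos137°, sin137°) = (-2.1941, 2.0460)
|BD| = 14.3408
circle(B,10.00) ∩ circle(D,5.00): a=9.7853, h=2.0610
  candidates: C₊=(7.7852,2.6899) cross=29.557; C₋=(7.1971,-1.3900) cross=-29.557
  mode - wants cross < 0 → take C=(7.1971,-1.3900) (cross=-29.557)
ex = (C−B)/|BC| = (0.9391,-0.3436); ey = (0.3436,0.9391)
P = B + -1.77·ex + 3.28·ey = (-2.7293,5.7345)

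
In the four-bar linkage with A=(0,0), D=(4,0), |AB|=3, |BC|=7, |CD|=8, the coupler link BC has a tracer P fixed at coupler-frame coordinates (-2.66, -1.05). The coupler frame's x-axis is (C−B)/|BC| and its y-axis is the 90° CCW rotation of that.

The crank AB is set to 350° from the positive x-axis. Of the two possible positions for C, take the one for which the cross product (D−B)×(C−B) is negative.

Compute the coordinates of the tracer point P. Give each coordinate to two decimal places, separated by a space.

3.38 2.31

A=(0,0), D=(4.00,0)
B = A + 3.00·(cos350°, sin350°) = (2.9544, -0.5209)
|BD| = 1.1682
circle(B,7.00) ∩ circle(D,8.00): a=-5.8362, h=3.8650
  candidates: C₊=(-3.9929,0.3358) cross=4.515; C₋=(-0.5457,-6.5830) cross=-4.515
  mode - wants cross < 0 → take C=(-0.5457,-6.5830) (cross=-4.515)
ex = (C−B)/|BC| = (-0.5000,-0.8660); ey = (0.8660,-0.5000)
P = B + -2.66·ex + -1.05·ey = (3.3752,2.3077)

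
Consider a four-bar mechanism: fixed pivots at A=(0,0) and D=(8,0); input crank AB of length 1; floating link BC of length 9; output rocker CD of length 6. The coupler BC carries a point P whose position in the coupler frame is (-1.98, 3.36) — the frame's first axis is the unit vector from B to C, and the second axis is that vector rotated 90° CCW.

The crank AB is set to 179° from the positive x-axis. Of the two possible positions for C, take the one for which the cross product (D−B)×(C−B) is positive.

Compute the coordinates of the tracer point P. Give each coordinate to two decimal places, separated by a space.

A=(0,0), D=(8.00,0)
B = A + 1.00·(cos179°, sin179°) = (-0.9998, 0.0175)
|BD| = 8.9999
circle(B,9.00) ∩ circle(D,6.00): a=7.0000, h=5.6569
  candidates: C₊=(6.0111,5.6608) cross=50.911; C₋=(5.9891,-5.6530) cross=-50.911
  mode + wants cross > 0 → take C=(6.0111,5.6608) (cross=50.911)
ex = (C−B)/|BC| = (0.7790,0.6270); ey = (-0.6270,0.7790)
P = B + -1.98·ex + 3.36·ey = (-4.6491,1.3933)

-4.65 1.39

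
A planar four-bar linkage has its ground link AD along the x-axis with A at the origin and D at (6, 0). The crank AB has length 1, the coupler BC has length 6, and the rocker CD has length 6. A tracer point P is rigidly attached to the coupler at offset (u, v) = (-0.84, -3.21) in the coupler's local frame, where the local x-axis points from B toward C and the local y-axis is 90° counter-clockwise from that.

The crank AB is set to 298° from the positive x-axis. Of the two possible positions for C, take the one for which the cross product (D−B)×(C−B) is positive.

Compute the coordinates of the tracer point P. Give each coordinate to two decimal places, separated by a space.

3.24 -2.71

A=(0,0), D=(6.00,0)
B = A + 1.00·(cos298°, sin298°) = (0.4695, -0.8829)
|BD| = 5.6006
circle(B,6.00) ∩ circle(D,6.00): a=2.8003, h=5.3065
  candidates: C₊=(2.3982,4.7986) cross=29.719; C₋=(4.0713,-5.6816) cross=-29.719
  mode + wants cross > 0 → take C=(2.3982,4.7986) (cross=29.719)
ex = (C−B)/|BC| = (0.3214,0.9469); ey = (-0.9469,0.3214)
P = B + -0.84·ex + -3.21·ey = (3.2391,-2.7102)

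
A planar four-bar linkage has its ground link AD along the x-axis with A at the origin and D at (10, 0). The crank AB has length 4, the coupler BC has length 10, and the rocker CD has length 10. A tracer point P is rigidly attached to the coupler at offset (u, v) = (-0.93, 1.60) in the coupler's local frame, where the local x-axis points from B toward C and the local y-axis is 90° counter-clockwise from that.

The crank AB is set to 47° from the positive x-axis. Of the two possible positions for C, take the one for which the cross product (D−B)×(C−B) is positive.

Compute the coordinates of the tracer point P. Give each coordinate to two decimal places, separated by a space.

0.94 3.40

A=(0,0), D=(10.00,0)
B = A + 4.00·(cos47°, sin47°) = (2.7280, 2.9254)
|BD| = 7.8384
circle(B,10.00) ∩ circle(D,10.00): a=3.9192, h=9.2000
  candidates: C₊=(9.7976,9.9980) cross=72.113; C₋=(2.9304,-7.0725) cross=-72.113
  mode + wants cross > 0 → take C=(9.7976,9.9980) (cross=72.113)
ex = (C−B)/|BC| = (0.7070,0.7073); ey = (-0.7073,0.7070)
P = B + -0.93·ex + 1.60·ey = (0.9389,3.3988)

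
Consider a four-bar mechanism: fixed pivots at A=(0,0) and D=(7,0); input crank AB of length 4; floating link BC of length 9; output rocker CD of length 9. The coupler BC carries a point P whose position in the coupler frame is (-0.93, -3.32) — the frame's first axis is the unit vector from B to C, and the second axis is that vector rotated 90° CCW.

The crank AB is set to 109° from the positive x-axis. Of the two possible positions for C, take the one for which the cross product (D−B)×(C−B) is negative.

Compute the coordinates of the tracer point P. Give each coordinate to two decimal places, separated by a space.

A=(0,0), D=(7.00,0)
B = A + 4.00·(cos109°, sin109°) = (-1.3023, 3.7821)
|BD| = 9.1231
circle(B,9.00) ∩ circle(D,9.00): a=4.5616, h=7.7584
  candidates: C₊=(6.0652,8.9513) cross=70.781; C₋=(-0.3674,-5.1692) cross=-70.781
  mode - wants cross < 0 → take C=(-0.3674,-5.1692) (cross=-70.781)
ex = (C−B)/|BC| = (0.1039,-0.9946); ey = (0.9946,0.1039)
P = B + -0.93·ex + -3.32·ey = (-4.7009,4.3622)

-4.70 4.36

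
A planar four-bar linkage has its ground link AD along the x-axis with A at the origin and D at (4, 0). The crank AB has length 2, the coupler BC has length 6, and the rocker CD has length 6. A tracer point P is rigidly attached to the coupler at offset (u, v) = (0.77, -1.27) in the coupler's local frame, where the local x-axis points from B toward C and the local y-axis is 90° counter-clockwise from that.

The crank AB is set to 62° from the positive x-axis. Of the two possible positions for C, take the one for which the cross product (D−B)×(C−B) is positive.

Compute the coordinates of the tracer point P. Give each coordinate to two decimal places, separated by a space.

A=(0,0), D=(4.00,0)
B = A + 2.00·(cos62°, sin62°) = (0.9389, 1.7659)
|BD| = 3.5339
circle(B,6.00) ∩ circle(D,6.00): a=1.7670, h=5.7339
  candidates: C₊=(5.3347,5.8497) cross=20.263; C₋=(-0.3958,-4.0838) cross=-20.263
  mode + wants cross > 0 → take C=(5.3347,5.8497) (cross=20.263)
ex = (C−B)/|BC| = (0.7326,0.6806); ey = (-0.6806,0.7326)
P = B + 0.77·ex + -1.27·ey = (2.3675,1.3595)

2.37 1.36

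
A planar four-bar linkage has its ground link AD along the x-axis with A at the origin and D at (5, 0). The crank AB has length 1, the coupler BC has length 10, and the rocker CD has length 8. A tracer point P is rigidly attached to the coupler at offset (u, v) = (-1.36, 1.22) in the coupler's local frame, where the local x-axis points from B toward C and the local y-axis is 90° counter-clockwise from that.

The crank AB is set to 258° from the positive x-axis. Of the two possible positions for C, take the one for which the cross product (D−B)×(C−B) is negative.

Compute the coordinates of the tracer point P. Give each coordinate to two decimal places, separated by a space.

A=(0,0), D=(5.00,0)
B = A + 1.00·(cos258°, sin258°) = (-0.2079, -0.9781)
|BD| = 5.2990
circle(B,10.00) ∩ circle(D,8.00): a=6.0464, h=7.9650
  candidates: C₊=(4.2643,7.9661) cross=42.206; C₋=(7.2048,-7.6902) cross=-42.206
  mode - wants cross < 0 → take C=(7.2048,-7.6902) (cross=-42.206)
ex = (C−B)/|BC| = (0.7413,-0.6712); ey = (0.6712,0.7413)
P = B + -1.36·ex + 1.22·ey = (-0.3972,0.8390)

-0.40 0.84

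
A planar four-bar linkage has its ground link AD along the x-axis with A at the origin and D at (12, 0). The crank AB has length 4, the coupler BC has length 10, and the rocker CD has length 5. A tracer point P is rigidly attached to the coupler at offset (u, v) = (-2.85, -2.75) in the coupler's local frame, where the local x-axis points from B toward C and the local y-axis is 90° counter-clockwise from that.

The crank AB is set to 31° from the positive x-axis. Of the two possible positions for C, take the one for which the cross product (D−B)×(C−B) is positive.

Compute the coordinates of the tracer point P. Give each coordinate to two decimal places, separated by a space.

1.48 -1.39

A=(0,0), D=(12.00,0)
B = A + 4.00·(cos31°, sin31°) = (3.4287, 2.0602)
|BD| = 8.8154
circle(B,10.00) ∩ circle(D,5.00): a=8.6616, h=4.9976
  candidates: C₊=(13.0184,4.8952) cross=44.056; C₋=(10.6825,-4.8233) cross=-44.056
  mode + wants cross > 0 → take C=(13.0184,4.8952) (cross=44.056)
ex = (C−B)/|BC| = (0.9590,0.2835); ey = (-0.2835,0.9590)
P = B + -2.85·ex + -2.75·ey = (1.4752,-1.3850)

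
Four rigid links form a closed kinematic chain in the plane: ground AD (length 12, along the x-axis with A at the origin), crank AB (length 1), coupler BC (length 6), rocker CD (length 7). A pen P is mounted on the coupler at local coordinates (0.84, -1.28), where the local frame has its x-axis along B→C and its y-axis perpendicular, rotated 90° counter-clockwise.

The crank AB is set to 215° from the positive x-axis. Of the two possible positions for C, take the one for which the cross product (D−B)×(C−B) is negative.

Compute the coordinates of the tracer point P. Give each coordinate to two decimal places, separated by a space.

A=(0,0), D=(12.00,0)
B = A + 1.00·(cos215°, sin215°) = (-0.8192, -0.5736)
|BD| = 12.8320
circle(B,6.00) ∩ circle(D,7.00): a=5.9094, h=1.0385
  candidates: C₊=(5.0380,0.7280) cross=13.326; C₋=(5.1308,-1.3469) cross=-13.326
  mode - wants cross < 0 → take C=(5.1308,-1.3469) (cross=-13.326)
ex = (C−B)/|BC| = (0.9917,-0.1289); ey = (0.1289,0.9917)
P = B + 0.84·ex + -1.28·ey = (-0.1511,-1.9512)

-0.15 -1.95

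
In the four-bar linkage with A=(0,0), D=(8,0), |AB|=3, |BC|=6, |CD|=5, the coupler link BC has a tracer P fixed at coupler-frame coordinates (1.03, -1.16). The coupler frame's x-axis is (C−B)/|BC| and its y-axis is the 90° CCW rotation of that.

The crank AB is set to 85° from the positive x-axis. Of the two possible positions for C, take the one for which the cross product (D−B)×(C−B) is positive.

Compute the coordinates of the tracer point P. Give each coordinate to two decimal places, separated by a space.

A=(0,0), D=(8.00,0)
B = A + 3.00·(cos85°, sin85°) = (0.2615, 2.9886)
|BD| = 8.2956
circle(B,6.00) ∩ circle(D,5.00): a=4.8108, h=3.5856
  candidates: C₊=(6.0410,4.6002) cross=29.744; C₋=(3.4575,-2.0894) cross=-29.744
  mode + wants cross > 0 → take C=(6.0410,4.6002) (cross=29.744)
ex = (C−B)/|BC| = (0.9632,0.2686); ey = (-0.2686,0.9632)
P = B + 1.03·ex + -1.16·ey = (1.5652,2.1479)

1.57 2.15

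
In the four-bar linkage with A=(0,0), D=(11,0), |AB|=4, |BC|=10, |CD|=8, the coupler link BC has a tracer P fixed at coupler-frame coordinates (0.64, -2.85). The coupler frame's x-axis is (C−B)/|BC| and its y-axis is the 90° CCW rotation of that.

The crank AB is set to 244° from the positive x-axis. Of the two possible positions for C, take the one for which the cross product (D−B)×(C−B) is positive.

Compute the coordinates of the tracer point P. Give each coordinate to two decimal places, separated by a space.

A=(0,0), D=(11.00,0)
B = A + 4.00·(cos244°, sin244°) = (-1.7535, -3.5952)
|BD| = 13.2505
circle(B,10.00) ∩ circle(D,8.00): a=7.9837, h=6.0217
  candidates: C₊=(4.2969,4.3668) cross=79.790; C₋=(7.5646,-7.2248) cross=-79.790
  mode + wants cross > 0 → take C=(4.2969,4.3668) (cross=79.790)
ex = (C−B)/|BC| = (0.6050,0.7962); ey = (-0.7962,0.6050)
P = B + 0.64·ex + -2.85·ey = (0.9029,-4.8100)

0.90 -4.81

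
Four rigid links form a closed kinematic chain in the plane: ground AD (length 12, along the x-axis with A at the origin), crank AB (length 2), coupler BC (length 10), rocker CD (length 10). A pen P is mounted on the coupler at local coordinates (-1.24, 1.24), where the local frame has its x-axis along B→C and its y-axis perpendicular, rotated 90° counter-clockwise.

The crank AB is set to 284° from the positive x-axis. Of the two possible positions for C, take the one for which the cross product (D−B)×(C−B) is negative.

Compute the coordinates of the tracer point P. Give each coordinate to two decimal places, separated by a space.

0.47 -0.19

A=(0,0), D=(12.00,0)
B = A + 2.00·(cos284°, sin284°) = (0.4838, -1.9406)
|BD| = 11.6785
circle(B,10.00) ∩ circle(D,10.00): a=5.8393, h=8.1181
  candidates: C₊=(4.8930,7.0349) cross=94.807; C₋=(7.5909,-8.9755) cross=-94.807
  mode - wants cross < 0 → take C=(7.5909,-8.9755) (cross=-94.807)
ex = (C−B)/|BC| = (0.7107,-0.7035); ey = (0.7035,0.7107)
P = B + -1.24·ex + 1.24·ey = (0.4749,-0.1870)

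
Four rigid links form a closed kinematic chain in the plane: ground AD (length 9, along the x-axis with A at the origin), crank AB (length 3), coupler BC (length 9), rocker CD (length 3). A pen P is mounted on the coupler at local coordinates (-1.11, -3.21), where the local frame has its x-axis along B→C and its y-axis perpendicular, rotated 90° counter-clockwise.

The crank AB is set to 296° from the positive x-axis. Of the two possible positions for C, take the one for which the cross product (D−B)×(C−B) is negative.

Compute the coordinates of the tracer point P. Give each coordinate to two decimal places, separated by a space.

A=(0,0), D=(9.00,0)
B = A + 3.00·(cos296°, sin296°) = (1.3151, -2.6964)
|BD| = 8.1442
circle(B,9.00) ∩ circle(D,3.00): a=8.4924, h=2.9797
  candidates: C₊=(8.3421,2.9270) cross=24.267; C₋=(10.3151,-2.6964) cross=-24.267
  mode - wants cross < 0 → take C=(10.3151,-2.6964) (cross=-24.267)
ex = (C−B)/|BC| = (1.0000,0.0000); ey = (-0.0000,1.0000)
P = B + -1.11·ex + -3.21·ey = (0.2051,-5.9064)

0.21 -5.91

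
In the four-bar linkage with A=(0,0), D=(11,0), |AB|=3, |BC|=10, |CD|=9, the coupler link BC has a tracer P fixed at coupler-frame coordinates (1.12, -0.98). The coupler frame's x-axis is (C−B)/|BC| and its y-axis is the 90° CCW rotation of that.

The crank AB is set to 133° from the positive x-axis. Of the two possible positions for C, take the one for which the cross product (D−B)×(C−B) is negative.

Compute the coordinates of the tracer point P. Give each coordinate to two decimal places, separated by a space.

-2.14 0.71

A=(0,0), D=(11.00,0)
B = A + 3.00·(cos133°, sin133°) = (-2.0460, 2.1941)
|BD| = 13.2292
circle(B,10.00) ∩ circle(D,9.00): a=7.3327, h=6.7994
  candidates: C₊=(6.3128,7.6831) cross=89.950; C₋=(4.0575,-5.7273) cross=-89.950
  mode - wants cross < 0 → take C=(4.0575,-5.7273) (cross=-89.950)
ex = (C−B)/|BC| = (0.6103,-0.7921); ey = (0.7921,0.6103)
P = B + 1.12·ex + -0.98·ey = (-2.1387,0.7087)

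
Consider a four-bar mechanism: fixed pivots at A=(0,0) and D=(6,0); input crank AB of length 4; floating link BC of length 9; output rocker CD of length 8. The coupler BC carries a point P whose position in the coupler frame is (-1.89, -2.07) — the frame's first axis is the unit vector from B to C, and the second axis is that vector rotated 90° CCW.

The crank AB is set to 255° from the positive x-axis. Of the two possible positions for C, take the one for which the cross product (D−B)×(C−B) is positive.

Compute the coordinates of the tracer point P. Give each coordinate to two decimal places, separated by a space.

0.84 -5.94

A=(0,0), D=(6.00,0)
B = A + 4.00·(cos255°, sin255°) = (-1.0353, -3.8637)
|BD| = 8.0264
circle(B,9.00) ∩ circle(D,8.00): a=5.0722, h=7.4346
  candidates: C₊=(-0.1682,5.0944) cross=59.673; C₋=(6.9894,-7.9386) cross=-59.673
  mode + wants cross > 0 → take C=(-0.1682,5.0944) (cross=59.673)
ex = (C−B)/|BC| = (0.0963,0.9953); ey = (-0.9953,0.0963)
P = B + -1.89·ex + -2.07·ey = (0.8430,-5.9443)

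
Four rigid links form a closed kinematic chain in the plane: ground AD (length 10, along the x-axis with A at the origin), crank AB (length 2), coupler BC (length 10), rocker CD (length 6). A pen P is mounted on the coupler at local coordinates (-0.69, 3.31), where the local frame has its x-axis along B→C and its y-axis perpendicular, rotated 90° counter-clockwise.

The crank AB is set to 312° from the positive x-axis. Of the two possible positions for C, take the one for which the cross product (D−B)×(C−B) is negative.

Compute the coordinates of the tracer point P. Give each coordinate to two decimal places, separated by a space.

A=(0,0), D=(10.00,0)
B = A + 2.00·(cos312°, sin312°) = (1.3383, -1.4863)
|BD| = 8.7883
circle(B,10.00) ∩ circle(D,6.00): a=8.0354, h=5.9526
  candidates: C₊=(8.2512,5.7395) cross=52.313; C₋=(10.2646,-5.9942) cross=-52.313
  mode - wants cross < 0 → take C=(10.2646,-5.9942) (cross=-52.313)
ex = (C−B)/|BC| = (0.8926,-0.4508); ey = (0.4508,0.8926)
P = B + -0.69·ex + 3.31·ey = (2.2145,1.7794)

2.21 1.78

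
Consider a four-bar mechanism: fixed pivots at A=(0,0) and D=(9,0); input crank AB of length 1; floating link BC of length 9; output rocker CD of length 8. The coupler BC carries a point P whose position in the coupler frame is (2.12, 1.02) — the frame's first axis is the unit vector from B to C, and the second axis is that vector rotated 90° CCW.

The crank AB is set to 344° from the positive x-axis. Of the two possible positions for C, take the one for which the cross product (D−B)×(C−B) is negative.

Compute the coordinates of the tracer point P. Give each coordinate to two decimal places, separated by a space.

A=(0,0), D=(9.00,0)
B = A + 1.00·(cos344°, sin344°) = (0.9613, -0.2756)
|BD| = 8.0435
circle(B,9.00) ∩ circle(D,8.00): a=5.0785, h=7.4303
  candidates: C₊=(5.7821,7.3243) cross=59.765; C₋=(6.2914,-7.5275) cross=-59.765
  mode - wants cross < 0 → take C=(6.2914,-7.5275) (cross=-59.765)
ex = (C−B)/|BC| = (0.5922,-0.8058); ey = (0.8058,0.5922)
P = B + 2.12·ex + 1.02·ey = (3.0387,-1.3798)

3.04 -1.38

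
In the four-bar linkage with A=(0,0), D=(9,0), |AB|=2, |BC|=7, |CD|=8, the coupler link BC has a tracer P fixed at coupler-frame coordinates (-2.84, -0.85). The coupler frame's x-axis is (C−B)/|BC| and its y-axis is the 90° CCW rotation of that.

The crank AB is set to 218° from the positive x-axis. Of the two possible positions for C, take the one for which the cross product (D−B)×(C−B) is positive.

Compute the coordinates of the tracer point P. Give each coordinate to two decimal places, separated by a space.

-2.49 -4.05

A=(0,0), D=(9.00,0)
B = A + 2.00·(cos218°, sin218°) = (-1.5760, -1.2313)
|BD| = 10.6475
circle(B,7.00) ∩ circle(D,8.00): a=4.6193, h=5.2594
  candidates: C₊=(2.4041,4.5270) cross=56.000; C₋=(3.6205,-5.9213) cross=-56.000
  mode + wants cross > 0 → take C=(2.4041,4.5270) (cross=56.000)
ex = (C−B)/|BC| = (0.5686,0.8226); ey = (-0.8226,0.5686)
P = B + -2.84·ex + -0.85·ey = (-2.4916,-4.0509)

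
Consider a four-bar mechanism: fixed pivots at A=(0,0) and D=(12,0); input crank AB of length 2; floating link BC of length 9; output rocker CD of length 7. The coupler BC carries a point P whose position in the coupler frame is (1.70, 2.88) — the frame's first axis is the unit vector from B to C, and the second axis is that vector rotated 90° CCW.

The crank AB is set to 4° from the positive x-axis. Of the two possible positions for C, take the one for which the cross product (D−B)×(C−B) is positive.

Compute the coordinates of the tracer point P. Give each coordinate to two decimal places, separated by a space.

1.33 3.42

A=(0,0), D=(12.00,0)
B = A + 2.00·(cos4°, sin4°) = (1.9951, 0.1395)
|BD| = 10.0058
circle(B,9.00) ∩ circle(D,7.00): a=6.6020, h=6.1167
  candidates: C₊=(8.6818,6.1635) cross=61.203; C₋=(8.5112,-6.0686) cross=-61.203
  mode + wants cross > 0 → take C=(8.6818,6.1635) (cross=61.203)
ex = (C−B)/|BC| = (0.7430,0.6693); ey = (-0.6693,0.7430)
P = B + 1.70·ex + 2.88·ey = (1.3305,3.4171)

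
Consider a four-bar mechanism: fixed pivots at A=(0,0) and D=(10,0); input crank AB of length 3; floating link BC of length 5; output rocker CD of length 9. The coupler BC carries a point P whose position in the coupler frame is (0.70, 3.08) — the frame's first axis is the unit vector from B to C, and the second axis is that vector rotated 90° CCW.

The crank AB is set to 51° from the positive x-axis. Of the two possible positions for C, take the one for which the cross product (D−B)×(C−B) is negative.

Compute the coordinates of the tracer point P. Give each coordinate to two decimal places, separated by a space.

A=(0,0), D=(10.00,0)
B = A + 3.00·(cos51°, sin51°) = (1.8880, 2.3314)
|BD| = 8.4404
circle(B,5.00) ∩ circle(D,9.00): a=0.9028, h=4.9178
  candidates: C₊=(4.1141,6.8085) cross=41.508; C₋=(1.3973,-2.6444) cross=-41.508
  mode - wants cross < 0 → take C=(1.3973,-2.6444) (cross=-41.508)
ex = (C−B)/|BC| = (-0.0981,-0.9952); ey = (0.9952,-0.0981)
P = B + 0.70·ex + 3.08·ey = (4.8844,1.3325)

4.88 1.33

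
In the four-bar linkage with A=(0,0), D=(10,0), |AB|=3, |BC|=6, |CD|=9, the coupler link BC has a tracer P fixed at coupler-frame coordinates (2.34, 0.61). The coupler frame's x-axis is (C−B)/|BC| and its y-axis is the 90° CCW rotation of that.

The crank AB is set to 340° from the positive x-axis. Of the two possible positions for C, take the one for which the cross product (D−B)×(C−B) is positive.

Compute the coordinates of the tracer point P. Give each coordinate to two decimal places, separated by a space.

2.08 1.28

A=(0,0), D=(10.00,0)
B = A + 3.00·(cos340°, sin340°) = (2.8191, -1.0261)
|BD| = 7.2539
circle(B,6.00) ∩ circle(D,9.00): a=0.5251, h=5.9770
  candidates: C₊=(2.4935,4.9651) cross=43.356; C₋=(4.1844,-6.8687) cross=-43.356
  mode + wants cross > 0 → take C=(2.4935,4.9651) (cross=43.356)
ex = (C−B)/|BC| = (-0.0543,0.9985); ey = (-0.9985,-0.0543)
P = B + 2.34·ex + 0.61·ey = (2.0830,1.2774)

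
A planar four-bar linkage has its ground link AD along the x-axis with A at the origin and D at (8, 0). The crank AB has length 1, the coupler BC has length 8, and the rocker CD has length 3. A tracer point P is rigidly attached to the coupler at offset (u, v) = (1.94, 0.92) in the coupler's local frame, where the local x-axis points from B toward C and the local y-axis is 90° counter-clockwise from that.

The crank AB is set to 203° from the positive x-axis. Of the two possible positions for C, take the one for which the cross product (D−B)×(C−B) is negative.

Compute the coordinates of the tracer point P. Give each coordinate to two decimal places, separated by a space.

A=(0,0), D=(8.00,0)
B = A + 1.00·(cos203°, sin203°) = (-0.9205, -0.3907)
|BD| = 8.9291
circle(B,8.00) ∩ circle(D,3.00): a=7.5444, h=2.6613
  candidates: C₊=(6.5002,2.5982) cross=23.763; C₋=(6.7331,-2.7194) cross=-23.763
  mode - wants cross < 0 → take C=(6.7331,-2.7194) (cross=-23.763)
ex = (C−B)/|BC| = (0.9567,-0.2911); ey = (0.2911,0.9567)
P = B + 1.94·ex + 0.92·ey = (1.2033,-0.0753)

1.20 -0.08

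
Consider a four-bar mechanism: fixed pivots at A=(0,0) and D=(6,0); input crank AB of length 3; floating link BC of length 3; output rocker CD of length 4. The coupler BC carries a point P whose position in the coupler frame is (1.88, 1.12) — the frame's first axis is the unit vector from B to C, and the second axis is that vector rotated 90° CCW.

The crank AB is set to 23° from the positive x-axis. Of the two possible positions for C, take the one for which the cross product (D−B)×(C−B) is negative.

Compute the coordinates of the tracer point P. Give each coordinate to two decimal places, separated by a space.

3.67 -0.82

A=(0,0), D=(6.00,0)
B = A + 3.00·(cos23°, sin23°) = (2.7615, 1.1722)
|BD| = 3.4441
circle(B,3.00) ∩ circle(D,4.00): a=0.7058, h=2.9158
  candidates: C₊=(4.4176,3.6737) cross=10.042; C₋=(2.4328,-1.8097) cross=-10.042
  mode - wants cross < 0 → take C=(2.4328,-1.8097) (cross=-10.042)
ex = (C−B)/|BC| = (-0.1096,-0.9940); ey = (0.9940,-0.1096)
P = B + 1.88·ex + 1.12·ey = (3.6688,-0.8192)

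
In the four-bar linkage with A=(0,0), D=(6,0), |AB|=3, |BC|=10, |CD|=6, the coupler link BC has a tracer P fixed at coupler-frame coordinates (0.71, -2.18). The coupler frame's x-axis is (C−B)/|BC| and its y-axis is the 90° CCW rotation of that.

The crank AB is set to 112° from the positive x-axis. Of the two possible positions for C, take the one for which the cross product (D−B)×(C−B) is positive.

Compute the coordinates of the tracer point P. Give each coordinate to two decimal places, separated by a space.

0.14 0.87

A=(0,0), D=(6.00,0)
B = A + 3.00·(cos112°, sin112°) = (-1.1238, 2.7816)
|BD| = 7.6476
circle(B,10.00) ∩ circle(D,6.00): a=8.0081, h=5.9892
  candidates: C₊=(8.5142,5.4478) cross=45.803; C₋=(4.1575,-5.7101) cross=-45.803
  mode + wants cross > 0 → take C=(8.5142,5.4478) (cross=45.803)
ex = (C−B)/|BC| = (0.9638,0.2666); ey = (-0.2666,0.9638)
P = B + 0.71·ex + -2.18·ey = (0.1417,0.8698)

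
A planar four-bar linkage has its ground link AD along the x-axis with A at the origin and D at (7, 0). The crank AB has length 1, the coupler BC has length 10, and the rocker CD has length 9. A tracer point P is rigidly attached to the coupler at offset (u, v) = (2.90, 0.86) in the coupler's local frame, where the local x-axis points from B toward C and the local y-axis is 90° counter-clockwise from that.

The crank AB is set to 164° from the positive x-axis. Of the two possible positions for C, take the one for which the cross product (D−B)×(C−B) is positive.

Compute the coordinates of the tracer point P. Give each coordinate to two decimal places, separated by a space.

-0.10 3.17

A=(0,0), D=(7.00,0)
B = A + 1.00·(cos164°, sin164°) = (-0.9613, 0.2756)
|BD| = 7.9660
circle(B,10.00) ∩ circle(D,9.00): a=5.1756, h=8.5565
  candidates: C₊=(4.5073,8.6479) cross=68.161; C₋=(3.9152,-8.4548) cross=-68.161
  mode + wants cross > 0 → take C=(4.5073,8.6479) (cross=68.161)
ex = (C−B)/|BC| = (0.5469,0.8372); ey = (-0.8372,0.5469)
P = B + 2.90·ex + 0.86·ey = (-0.0954,3.1739)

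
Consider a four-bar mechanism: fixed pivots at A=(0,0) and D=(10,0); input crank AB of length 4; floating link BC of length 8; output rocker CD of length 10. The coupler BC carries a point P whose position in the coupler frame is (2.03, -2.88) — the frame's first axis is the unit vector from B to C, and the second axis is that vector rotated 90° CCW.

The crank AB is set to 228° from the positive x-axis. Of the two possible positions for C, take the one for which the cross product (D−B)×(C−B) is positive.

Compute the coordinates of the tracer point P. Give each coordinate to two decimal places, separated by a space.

0.81 -2.45

A=(0,0), D=(10.00,0)
B = A + 4.00·(cos228°, sin228°) = (-2.6765, -2.9726)
|BD| = 13.0204
circle(B,8.00) ∩ circle(D,10.00): a=5.1277, h=6.1405
  candidates: C₊=(0.9139,4.1765) cross=79.952; C₋=(3.7177,-7.7803) cross=-79.952
  mode + wants cross > 0 → take C=(0.9139,4.1765) (cross=79.952)
ex = (C−B)/|BC| = (0.4488,0.8936); ey = (-0.8936,0.4488)
P = B + 2.03·ex + -2.88·ey = (0.8082,-2.4511)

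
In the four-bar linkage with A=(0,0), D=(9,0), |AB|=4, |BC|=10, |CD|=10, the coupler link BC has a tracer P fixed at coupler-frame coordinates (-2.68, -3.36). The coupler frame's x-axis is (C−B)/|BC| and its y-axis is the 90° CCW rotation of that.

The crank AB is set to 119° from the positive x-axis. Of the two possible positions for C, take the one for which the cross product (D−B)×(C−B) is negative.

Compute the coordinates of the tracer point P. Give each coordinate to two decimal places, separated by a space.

A=(0,0), D=(9.00,0)
B = A + 4.00·(cos119°, sin119°) = (-1.9392, 3.4985)
|BD| = 11.4850
circle(B,10.00) ∩ circle(D,10.00): a=5.7425, h=8.1868
  candidates: C₊=(6.0242,9.5470) cross=94.026; C₋=(1.0366,-6.0485) cross=-94.026
  mode - wants cross < 0 → take C=(1.0366,-6.0485) (cross=-94.026)
ex = (C−B)/|BC| = (0.2976,-0.9547); ey = (0.9547,0.2976)
P = B + -2.68·ex + -3.36·ey = (-5.9445,5.0572)

-5.94 5.06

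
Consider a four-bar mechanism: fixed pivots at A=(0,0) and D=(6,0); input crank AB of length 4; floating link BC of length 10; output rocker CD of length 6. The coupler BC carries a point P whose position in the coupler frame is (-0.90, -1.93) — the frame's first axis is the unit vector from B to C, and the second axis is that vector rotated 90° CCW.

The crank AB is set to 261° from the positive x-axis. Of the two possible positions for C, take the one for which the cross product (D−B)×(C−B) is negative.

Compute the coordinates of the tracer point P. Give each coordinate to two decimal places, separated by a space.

-1.72 -5.78

A=(0,0), D=(6.00,0)
B = A + 4.00·(cos261°, sin261°) = (-0.6257, -3.9508)
|BD| = 7.7142
circle(B,10.00) ∩ circle(D,6.00): a=8.0053, h=5.9929
  candidates: C₊=(3.1808,5.2964) cross=46.231; C₋=(9.3192,-4.9983) cross=-46.231
  mode - wants cross < 0 → take C=(9.3192,-4.9983) (cross=-46.231)
ex = (C−B)/|BC| = (0.9945,-0.1048); ey = (0.1048,0.9945)
P = B + -0.90·ex + -1.93·ey = (-1.7230,-5.7759)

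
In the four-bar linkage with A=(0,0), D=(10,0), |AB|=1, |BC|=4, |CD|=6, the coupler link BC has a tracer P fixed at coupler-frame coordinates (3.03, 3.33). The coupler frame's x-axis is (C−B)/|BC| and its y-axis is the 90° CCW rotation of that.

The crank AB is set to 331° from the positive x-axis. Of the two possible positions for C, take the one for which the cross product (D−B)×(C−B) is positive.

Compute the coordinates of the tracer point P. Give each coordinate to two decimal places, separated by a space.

A=(0,0), D=(10.00,0)
B = A + 1.00·(cos331°, sin331°) = (0.8746, -0.4848)
|BD| = 9.1382
circle(B,4.00) ∩ circle(D,6.00): a=3.4748, h=1.9813
  candidates: C₊=(4.2394,1.6781) cross=18.106; C₋=(4.4497,-2.2790) cross=-18.106
  mode + wants cross > 0 → take C=(4.2394,1.6781) (cross=18.106)
ex = (C−B)/|BC| = (0.8412,0.5407); ey = (-0.5407,0.8412)
P = B + 3.03·ex + 3.33·ey = (1.6229,3.9548)

1.62 3.95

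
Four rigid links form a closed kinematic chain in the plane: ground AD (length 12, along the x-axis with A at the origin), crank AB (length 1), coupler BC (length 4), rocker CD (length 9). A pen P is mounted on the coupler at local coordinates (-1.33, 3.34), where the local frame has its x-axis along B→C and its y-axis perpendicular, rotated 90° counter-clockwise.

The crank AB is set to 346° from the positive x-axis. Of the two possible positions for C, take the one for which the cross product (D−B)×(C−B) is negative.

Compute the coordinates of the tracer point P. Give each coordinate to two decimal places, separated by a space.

2.61 2.96

A=(0,0), D=(12.00,0)
B = A + 1.00·(cos346°, sin346°) = (0.9703, -0.2419)
|BD| = 11.0324
circle(B,4.00) ∩ circle(D,9.00): a=2.5703, h=3.0649
  candidates: C₊=(3.4728,2.8786) cross=33.813; C₋=(3.6072,-3.2497) cross=-33.813
  mode - wants cross < 0 → take C=(3.6072,-3.2497) (cross=-33.813)
ex = (C−B)/|BC| = (0.6592,-0.7519); ey = (0.7519,0.6592)
P = B + -1.33·ex + 3.34·ey = (2.6050,2.9600)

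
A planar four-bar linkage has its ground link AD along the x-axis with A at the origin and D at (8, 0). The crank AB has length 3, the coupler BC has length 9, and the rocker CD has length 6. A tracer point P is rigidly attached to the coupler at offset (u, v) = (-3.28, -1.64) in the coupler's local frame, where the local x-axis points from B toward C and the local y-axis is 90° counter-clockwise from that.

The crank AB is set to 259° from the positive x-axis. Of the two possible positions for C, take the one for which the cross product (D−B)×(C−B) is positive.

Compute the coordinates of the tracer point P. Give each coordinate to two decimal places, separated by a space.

A=(0,0), D=(8.00,0)
B = A + 3.00·(cos259°, sin259°) = (-0.5724, -2.9449)
|BD| = 9.0642
circle(B,9.00) ∩ circle(D,6.00): a=7.0144, h=5.6390
  candidates: C₊=(4.2294,4.6671) cross=51.113; C₋=(7.8935,-5.9991) cross=-51.113
  mode + wants cross > 0 → take C=(4.2294,4.6671) (cross=51.113)
ex = (C−B)/|BC| = (0.5335,0.8458); ey = (-0.8458,0.5335)
P = B + -3.28·ex + -1.64·ey = (-0.9353,-6.5940)

-0.94 -6.59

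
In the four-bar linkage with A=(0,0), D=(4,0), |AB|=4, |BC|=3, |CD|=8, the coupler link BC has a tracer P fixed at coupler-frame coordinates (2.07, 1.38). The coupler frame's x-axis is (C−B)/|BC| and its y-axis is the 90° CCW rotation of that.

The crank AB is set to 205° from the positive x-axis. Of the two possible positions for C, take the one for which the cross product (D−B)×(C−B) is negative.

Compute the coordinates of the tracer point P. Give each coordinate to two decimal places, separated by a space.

A=(0,0), D=(4.00,0)
B = A + 4.00·(cos205°, sin205°) = (-3.6252, -1.6905)
|BD| = 7.8104
circle(B,3.00) ∩ circle(D,8.00): a=0.3842, h=2.9753
  candidates: C₊=(-3.8941,1.2975) cross=23.238; C₋=(-2.6061,-4.5121) cross=-23.238
  mode - wants cross < 0 → take C=(-2.6061,-4.5121) (cross=-23.238)
ex = (C−B)/|BC| = (0.3397,-0.9405); ey = (0.9405,0.3397)
P = B + 2.07·ex + 1.38·ey = (-1.6241,-3.1686)

-1.62 -3.17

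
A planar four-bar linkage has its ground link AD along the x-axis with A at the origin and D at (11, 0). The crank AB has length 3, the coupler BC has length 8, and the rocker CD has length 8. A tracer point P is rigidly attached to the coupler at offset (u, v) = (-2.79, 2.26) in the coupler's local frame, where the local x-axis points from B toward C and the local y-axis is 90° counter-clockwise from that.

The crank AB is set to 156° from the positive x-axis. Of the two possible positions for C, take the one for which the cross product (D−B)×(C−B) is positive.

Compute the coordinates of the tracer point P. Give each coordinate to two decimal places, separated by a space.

-6.23 2.07

A=(0,0), D=(11.00,0)
B = A + 3.00·(cos156°, sin156°) = (-2.7406, 1.2202)
|BD| = 13.7947
circle(B,8.00) ∩ circle(D,8.00): a=6.8974, h=4.0530
  candidates: C₊=(4.4882,4.6472) cross=55.909; C₋=(3.7712,-3.4270) cross=-55.909
  mode + wants cross > 0 → take C=(4.4882,4.6472) (cross=55.909)
ex = (C−B)/|BC| = (0.9036,0.4284); ey = (-0.4284,0.9036)
P = B + -2.79·ex + 2.26·ey = (-6.2298,2.0672)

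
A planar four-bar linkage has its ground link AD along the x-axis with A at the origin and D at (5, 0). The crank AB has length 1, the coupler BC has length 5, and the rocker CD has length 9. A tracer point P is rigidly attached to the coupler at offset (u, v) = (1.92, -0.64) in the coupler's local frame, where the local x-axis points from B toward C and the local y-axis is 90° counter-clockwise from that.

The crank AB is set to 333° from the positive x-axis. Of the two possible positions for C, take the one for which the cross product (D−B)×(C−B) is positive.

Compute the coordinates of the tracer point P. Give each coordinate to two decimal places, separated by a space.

-0.83 0.61

A=(0,0), D=(5.00,0)
B = A + 1.00·(cos333°, sin333°) = (0.8910, -0.4540)
|BD| = 4.1340
circle(B,5.00) ∩ circle(D,9.00): a=-4.7061, h=1.6890
  candidates: C₊=(-3.9721,0.7079) cross=6.982; C₋=(-3.6012,-2.6495) cross=-6.982
  mode + wants cross > 0 → take C=(-3.9721,0.7079) (cross=6.982)
ex = (C−B)/|BC| = (-0.9726,0.2324); ey = (-0.2324,-0.9726)
P = B + 1.92·ex + -0.64·ey = (-0.8277,0.6147)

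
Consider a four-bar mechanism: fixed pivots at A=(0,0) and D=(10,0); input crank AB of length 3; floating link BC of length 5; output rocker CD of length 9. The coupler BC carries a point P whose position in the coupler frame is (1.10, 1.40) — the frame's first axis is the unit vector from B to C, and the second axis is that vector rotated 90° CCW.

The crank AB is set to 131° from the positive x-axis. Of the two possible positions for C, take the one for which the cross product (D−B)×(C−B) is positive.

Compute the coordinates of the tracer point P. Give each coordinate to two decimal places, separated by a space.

A=(0,0), D=(10.00,0)
B = A + 3.00·(cos131°, sin131°) = (-1.9682, 2.2641)
|BD| = 12.1805
circle(B,5.00) ∩ circle(D,9.00): a=3.7915, h=3.2596
  candidates: C₊=(2.3631,4.7621) cross=39.703; C₋=(1.1513,-1.6434) cross=-39.703
  mode + wants cross > 0 → take C=(2.3631,4.7621) (cross=39.703)
ex = (C−B)/|BC| = (0.8663,0.4996); ey = (-0.4996,0.8663)
P = B + 1.10·ex + 1.40·ey = (-1.7147,4.0264)

-1.71 4.03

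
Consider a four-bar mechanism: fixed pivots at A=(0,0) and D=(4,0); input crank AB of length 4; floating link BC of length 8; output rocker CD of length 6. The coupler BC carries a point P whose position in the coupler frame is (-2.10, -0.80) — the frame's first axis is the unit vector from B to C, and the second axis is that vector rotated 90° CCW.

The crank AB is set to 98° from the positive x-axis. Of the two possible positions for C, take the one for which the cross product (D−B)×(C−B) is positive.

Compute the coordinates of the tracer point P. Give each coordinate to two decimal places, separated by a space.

-2.54 2.91

A=(0,0), D=(4.00,0)
B = A + 4.00·(cos98°, sin98°) = (-0.5567, 3.9611)
|BD| = 6.0377
circle(B,8.00) ∩ circle(D,6.00): a=5.3376, h=5.9590
  candidates: C₊=(7.3811,4.9566) cross=35.979; C₋=(-0.4378,-4.0380) cross=-35.979
  mode + wants cross > 0 → take C=(7.3811,4.9566) (cross=35.979)
ex = (C−B)/|BC| = (0.9922,0.1244); ey = (-0.1244,0.9922)
P = B + -2.10·ex + -0.80·ey = (-2.5408,2.9060)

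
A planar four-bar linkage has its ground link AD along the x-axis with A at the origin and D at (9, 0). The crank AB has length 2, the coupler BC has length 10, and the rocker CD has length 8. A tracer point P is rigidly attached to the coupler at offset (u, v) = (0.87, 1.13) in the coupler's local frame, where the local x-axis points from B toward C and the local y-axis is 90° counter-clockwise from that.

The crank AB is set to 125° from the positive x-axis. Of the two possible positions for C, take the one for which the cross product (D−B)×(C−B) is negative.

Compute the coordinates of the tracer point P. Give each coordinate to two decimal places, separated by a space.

0.28 1.56

A=(0,0), D=(9.00,0)
B = A + 2.00·(cos125°, sin125°) = (-1.1472, 1.6383)
|BD| = 10.2786
circle(B,10.00) ∩ circle(D,8.00): a=6.8905, h=7.2471
  candidates: C₊=(6.8104,7.6945) cross=74.490; C₋=(4.5001,-6.6145) cross=-74.490
  mode - wants cross < 0 → take C=(4.5001,-6.6145) (cross=-74.490)
ex = (C−B)/|BC| = (0.5647,-0.8253); ey = (0.8253,0.5647)
P = B + 0.87·ex + 1.13·ey = (0.2767,1.5585)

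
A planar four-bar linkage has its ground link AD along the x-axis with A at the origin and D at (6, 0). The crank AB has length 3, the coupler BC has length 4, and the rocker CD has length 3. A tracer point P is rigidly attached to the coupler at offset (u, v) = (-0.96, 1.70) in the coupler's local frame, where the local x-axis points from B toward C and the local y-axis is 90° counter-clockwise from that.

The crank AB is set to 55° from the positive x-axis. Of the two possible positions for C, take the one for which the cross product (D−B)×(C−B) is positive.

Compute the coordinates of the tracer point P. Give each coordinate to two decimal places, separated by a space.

A=(0,0), D=(6.00,0)
B = A + 3.00·(cos55°, sin55°) = (1.7207, 2.4575)
|BD| = 4.9347
circle(B,4.00) ∩ circle(D,3.00): a=3.1766, h=2.4309
  candidates: C₊=(5.6860,2.9835) cross=11.996; C₋=(3.2649,-1.2325) cross=-11.996
  mode + wants cross > 0 → take C=(5.6860,2.9835) (cross=11.996)
ex = (C−B)/|BC| = (0.9913,0.1315); ey = (-0.1315,0.9913)
P = B + -0.96·ex + 1.70·ey = (0.5455,4.0164)

0.55 4.02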